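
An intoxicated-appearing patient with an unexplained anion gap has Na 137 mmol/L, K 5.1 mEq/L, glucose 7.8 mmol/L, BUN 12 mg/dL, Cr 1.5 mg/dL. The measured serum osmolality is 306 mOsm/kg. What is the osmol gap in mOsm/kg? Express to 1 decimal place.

19.9 mOsm/kg

Calculated osmolality = 2·Na + glucose + BUN/2.8
= 2·137 + 7.8 + 12/2.8
= 274 + 7.80 + 4.29
= 286.09 mOsm/kg ≈ 286.1 mOsm/kg
Osmolar gap = measured − calculated = 306 − 286.1 = 19.9 mOsm/kg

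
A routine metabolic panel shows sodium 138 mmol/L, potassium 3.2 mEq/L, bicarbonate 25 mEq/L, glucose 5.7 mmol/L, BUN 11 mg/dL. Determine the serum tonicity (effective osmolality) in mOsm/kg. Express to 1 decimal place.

281.7 mOsm/kg

Effective osmolality excludes urea (freely permeant across cell membranes):
2·Na + glucose
= 2·138 + 5.7
= 276 + 5.7
= 281.7 mOsm/kg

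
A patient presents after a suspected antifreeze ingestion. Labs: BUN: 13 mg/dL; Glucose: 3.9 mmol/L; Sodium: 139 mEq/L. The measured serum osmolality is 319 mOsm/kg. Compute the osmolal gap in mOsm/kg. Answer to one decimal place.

32.5 mOsm/kg

Calculated osmolality = 2·Na + glucose + BUN/2.8
= 2·139 + 3.9 + 13/2.8
= 278 + 3.90 + 4.64
= 286.54 mOsm/kg ≈ 286.5 mOsm/kg
Osmolar gap = measured − calculated = 319 − 286.5 = 32.5 mOsm/kg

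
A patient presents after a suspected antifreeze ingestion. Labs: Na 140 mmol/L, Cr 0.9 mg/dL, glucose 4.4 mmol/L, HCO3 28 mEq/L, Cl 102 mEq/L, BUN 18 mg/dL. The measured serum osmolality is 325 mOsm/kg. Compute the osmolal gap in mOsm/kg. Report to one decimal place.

Calculated osmolality = 2·Na + glucose + BUN/2.8
= 2·140 + 4.4 + 18/2.8
= 280 + 4.40 + 6.43
= 290.83 mOsm/kg ≈ 290.8 mOsm/kg
Osmolar gap = measured − calculated = 325 − 290.8 = 34.2 mOsm/kg

34.2 mOsm/kg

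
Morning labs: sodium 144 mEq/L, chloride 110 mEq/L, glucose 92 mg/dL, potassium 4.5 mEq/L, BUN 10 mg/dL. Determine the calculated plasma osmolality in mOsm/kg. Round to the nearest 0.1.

Calculated osmolality = 2·Na + glucose/18 + BUN/2.8
= 2·144 + 92/18 + 10/2.8
= 288 + 5.11 + 3.57
= 296.68 mOsm/kg

296.7 mOsm/kg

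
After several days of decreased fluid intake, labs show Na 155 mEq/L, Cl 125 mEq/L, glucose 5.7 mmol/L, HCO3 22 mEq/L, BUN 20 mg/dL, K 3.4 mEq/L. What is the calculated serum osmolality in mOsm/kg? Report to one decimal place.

322.8 mOsm/kg

Calculated osmolality = 2·Na + glucose + BUN/2.8
= 2·155 + 5.7 + 20/2.8
= 310 + 5.70 + 7.14
= 322.84 mOsm/kg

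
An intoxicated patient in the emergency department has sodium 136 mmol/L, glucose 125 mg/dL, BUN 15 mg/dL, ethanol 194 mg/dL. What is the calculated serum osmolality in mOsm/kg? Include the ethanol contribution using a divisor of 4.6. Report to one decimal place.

Calculated osmolality = 2·Na + glucose/18 + BUN/2.8 + ethanol/4.6
= 2·136 + 125/18 + 15/2.8 + 194/4.6
= 272 + 6.94 + 5.36 + 42.17
= 326.47 mOsm/kg

326.5 mOsm/kg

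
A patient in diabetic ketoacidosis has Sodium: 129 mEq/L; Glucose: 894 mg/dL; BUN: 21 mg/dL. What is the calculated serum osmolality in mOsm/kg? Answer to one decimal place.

Calculated osmolality = 2·Na + glucose/18 + BUN/2.8
= 2·129 + 894/18 + 21/2.8
= 258 + 49.67 + 7.50
= 315.17 mOsm/kg

315.2 mOsm/kg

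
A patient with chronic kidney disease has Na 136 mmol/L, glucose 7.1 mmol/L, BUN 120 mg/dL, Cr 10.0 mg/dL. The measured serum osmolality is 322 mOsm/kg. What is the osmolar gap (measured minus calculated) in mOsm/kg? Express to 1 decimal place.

0.0 mOsm/kg

Calculated osmolality = 2·Na + glucose + BUN/2.8
= 2·136 + 7.1 + 120/2.8
= 272 + 7.10 + 42.86
= 321.96 mOsm/kg ≈ 322.0 mOsm/kg
Osmolar gap = measured − calculated = 322 − 322.0 = 0.0 mOsm/kg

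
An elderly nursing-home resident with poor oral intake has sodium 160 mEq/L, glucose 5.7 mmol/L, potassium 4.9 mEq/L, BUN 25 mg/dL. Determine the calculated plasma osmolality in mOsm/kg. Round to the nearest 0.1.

Calculated osmolality = 2·Na + glucose + BUN/2.8
= 2·160 + 5.7 + 25/2.8
= 320 + 5.70 + 8.93
= 334.63 mOsm/kg

334.6 mOsm/kg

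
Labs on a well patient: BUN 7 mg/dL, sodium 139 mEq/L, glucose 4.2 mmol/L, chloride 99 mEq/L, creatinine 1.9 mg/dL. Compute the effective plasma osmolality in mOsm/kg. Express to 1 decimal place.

Effective osmolality excludes urea (freely permeant across cell membranes):
2·Na + glucose
= 2·139 + 4.2
= 278 + 4.2
= 282.2 mOsm/kg

282.2 mOsm/kg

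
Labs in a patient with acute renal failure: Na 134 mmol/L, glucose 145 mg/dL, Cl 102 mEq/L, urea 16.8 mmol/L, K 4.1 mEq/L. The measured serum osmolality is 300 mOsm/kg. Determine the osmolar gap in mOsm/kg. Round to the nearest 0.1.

7.1 mOsm/kg

Calculated osmolality = 2·Na + glucose/18 + urea
= 2·134 + 145/18 + 16.8
= 268 + 8.06 + 16.80
= 292.86 mOsm/kg ≈ 292.9 mOsm/kg
Osmolar gap = measured − calculated = 300 − 292.9 = 7.1 mOsm/kg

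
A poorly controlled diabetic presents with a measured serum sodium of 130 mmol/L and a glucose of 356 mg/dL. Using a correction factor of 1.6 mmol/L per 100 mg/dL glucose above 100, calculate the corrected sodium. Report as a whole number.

Corrected Na = measured Na + 1.6 · (glucose − 100)/100
= 130 + 1.6 · (356 − 100)/100
= 130 + 4.1
= 134.1 mmol/L

134 mmol/L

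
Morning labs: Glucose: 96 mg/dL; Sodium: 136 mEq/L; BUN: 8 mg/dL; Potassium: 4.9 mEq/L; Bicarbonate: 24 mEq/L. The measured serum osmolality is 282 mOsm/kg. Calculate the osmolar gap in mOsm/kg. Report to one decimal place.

Calculated osmolality = 2·Na + glucose/18 + BUN/2.8
= 2·136 + 96/18 + 8/2.8
= 272 + 5.33 + 2.86
= 280.19 mOsm/kg ≈ 280.2 mOsm/kg
Osmolar gap = measured − calculated = 282 − 280.2 = 1.8 mOsm/kg

1.8 mOsm/kg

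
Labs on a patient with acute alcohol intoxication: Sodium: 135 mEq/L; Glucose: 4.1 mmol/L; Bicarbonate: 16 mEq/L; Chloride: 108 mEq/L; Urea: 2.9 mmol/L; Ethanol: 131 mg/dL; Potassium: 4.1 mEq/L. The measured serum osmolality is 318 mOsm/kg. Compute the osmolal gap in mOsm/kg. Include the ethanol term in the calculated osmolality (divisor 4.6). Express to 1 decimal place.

12.5 mOsm/kg

Calculated osmolality = 2·Na + glucose + urea + ethanol/4.6
= 2·135 + 4.1 + 2.9 + 131/4.6
= 270 + 4.10 + 2.90 + 28.48
= 305.48 mOsm/kg ≈ 305.5 mOsm/kg
Osmolar gap = measured − calculated = 318 − 305.5 = 12.5 mOsm/kg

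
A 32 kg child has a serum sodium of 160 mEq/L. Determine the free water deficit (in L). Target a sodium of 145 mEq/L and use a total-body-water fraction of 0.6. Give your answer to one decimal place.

TBW = 0.6 · 32 = 19.2 L
Free water deficit = TBW · (Na/145 − 1)
= 19.2 · (160/145 − 1)
= 19.2 · 0.1034
= 1.99 L

2.0 L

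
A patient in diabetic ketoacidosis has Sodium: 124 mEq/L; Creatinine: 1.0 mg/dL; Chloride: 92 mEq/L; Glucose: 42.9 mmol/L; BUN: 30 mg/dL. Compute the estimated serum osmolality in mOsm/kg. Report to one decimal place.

301.6 mOsm/kg

Calculated osmolality = 2·Na + glucose + BUN/2.8
= 2·124 + 42.9 + 30/2.8
= 248 + 42.90 + 10.71
= 301.61 mOsm/kg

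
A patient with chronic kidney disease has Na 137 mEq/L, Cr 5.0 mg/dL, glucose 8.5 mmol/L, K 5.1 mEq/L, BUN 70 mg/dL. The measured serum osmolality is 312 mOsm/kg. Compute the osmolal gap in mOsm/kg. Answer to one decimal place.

Calculated osmolality = 2·Na + glucose + BUN/2.8
= 2·137 + 8.5 + 70/2.8
= 274 + 8.50 + 25
= 307.5 mOsm/kg ≈ 307.5 mOsm/kg
Osmolar gap = measured − calculated = 312 − 307.5 = 4.5 mOsm/kg

4.5 mOsm/kg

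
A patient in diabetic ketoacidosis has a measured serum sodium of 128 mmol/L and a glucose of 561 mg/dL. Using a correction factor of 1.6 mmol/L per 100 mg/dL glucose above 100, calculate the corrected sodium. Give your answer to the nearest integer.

135 mmol/L

Corrected Na = measured Na + 1.6 · (glucose − 100)/100
= 128 + 1.6 · (561 − 100)/100
= 128 + 7.4
= 135.4 mmol/L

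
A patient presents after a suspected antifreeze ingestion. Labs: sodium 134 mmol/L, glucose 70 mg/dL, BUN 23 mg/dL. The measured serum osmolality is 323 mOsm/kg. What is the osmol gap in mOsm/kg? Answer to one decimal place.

Calculated osmolality = 2·Na + glucose/18 + BUN/2.8
= 2·134 + 70/18 + 23/2.8
= 268 + 3.89 + 8.21
= 280.1 mOsm/kg ≈ 280.1 mOsm/kg
Osmolar gap = measured − calculated = 323 − 280.1 = 42.9 mOsm/kg

42.9 mOsm/kg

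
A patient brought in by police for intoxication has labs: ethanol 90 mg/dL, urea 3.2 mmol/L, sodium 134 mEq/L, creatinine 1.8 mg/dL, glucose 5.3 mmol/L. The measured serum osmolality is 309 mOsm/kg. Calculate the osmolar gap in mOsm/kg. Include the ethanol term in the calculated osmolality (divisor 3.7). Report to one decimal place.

Calculated osmolality = 2·Na + glucose + urea + ethanol/3.7
= 2·134 + 5.3 + 3.2 + 90/3.7
= 268 + 5.30 + 3.20 + 24.32
= 300.82 mOsm/kg ≈ 300.8 mOsm/kg
Osmolar gap = measured − calculated = 309 − 300.8 = 8.2 mOsm/kg

8.2 mOsm/kg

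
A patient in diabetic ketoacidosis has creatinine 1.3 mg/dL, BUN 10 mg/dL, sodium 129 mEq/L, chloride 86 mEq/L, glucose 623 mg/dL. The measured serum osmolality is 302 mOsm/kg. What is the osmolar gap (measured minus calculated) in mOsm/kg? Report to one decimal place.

Calculated osmolality = 2·Na + glucose/18 + BUN/2.8
= 2·129 + 623/18 + 10/2.8
= 258 + 34.61 + 3.57
= 296.18 mOsm/kg ≈ 296.2 mOsm/kg
Osmolar gap = measured − calculated = 302 − 296.2 = 5.8 mOsm/kg

5.8 mOsm/kg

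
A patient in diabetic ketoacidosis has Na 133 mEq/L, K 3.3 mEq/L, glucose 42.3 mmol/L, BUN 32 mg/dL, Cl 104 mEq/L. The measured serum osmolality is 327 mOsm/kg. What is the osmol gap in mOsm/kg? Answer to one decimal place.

7.3 mOsm/kg

Calculated osmolality = 2·Na + glucose + BUN/2.8
= 2·133 + 42.3 + 32/2.8
= 266 + 42.30 + 11.43
= 319.73 mOsm/kg ≈ 319.7 mOsm/kg
Osmolar gap = measured − calculated = 327 − 319.7 = 7.3 mOsm/kg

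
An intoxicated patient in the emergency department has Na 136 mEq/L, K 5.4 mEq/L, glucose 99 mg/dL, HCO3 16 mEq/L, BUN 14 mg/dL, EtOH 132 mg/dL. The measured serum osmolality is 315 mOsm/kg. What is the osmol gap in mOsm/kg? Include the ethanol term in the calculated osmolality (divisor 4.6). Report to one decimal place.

Calculated osmolality = 2·Na + glucose/18 + BUN/2.8 + ethanol/4.6
= 2·136 + 99/18 + 14/2.8 + 132/4.6
= 272 + 5.50 + 5 + 28.70
= 311.2 mOsm/kg ≈ 311.2 mOsm/kg
Osmolar gap = measured − calculated = 315 − 311.2 = 3.8 mOsm/kg

3.8 mOsm/kg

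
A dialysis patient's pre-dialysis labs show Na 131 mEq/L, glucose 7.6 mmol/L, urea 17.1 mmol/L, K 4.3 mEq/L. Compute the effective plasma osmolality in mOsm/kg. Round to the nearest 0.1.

269.6 mOsm/kg

Effective osmolality excludes urea (freely permeant across cell membranes):
2·Na + glucose
= 2·131 + 7.6
= 262 + 7.6
= 269.6 mOsm/kg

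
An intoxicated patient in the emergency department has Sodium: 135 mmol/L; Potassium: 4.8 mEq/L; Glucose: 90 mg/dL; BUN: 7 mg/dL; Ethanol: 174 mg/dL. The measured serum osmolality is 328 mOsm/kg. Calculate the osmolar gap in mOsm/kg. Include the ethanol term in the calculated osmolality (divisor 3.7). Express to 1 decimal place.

Calculated osmolality = 2·Na + glucose/18 + BUN/2.8 + ethanol/3.7
= 2·135 + 90/18 + 7/2.8 + 174/3.7
= 270 + 5 + 2.50 + 47.03
= 324.53 mOsm/kg ≈ 324.5 mOsm/kg
Osmolar gap = measured − calculated = 328 − 324.5 = 3.5 mOsm/kg

3.5 mOsm/kg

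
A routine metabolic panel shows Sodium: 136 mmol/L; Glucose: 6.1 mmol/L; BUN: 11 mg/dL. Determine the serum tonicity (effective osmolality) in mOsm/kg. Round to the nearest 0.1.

Effective osmolality excludes urea (freely permeant across cell membranes):
2·Na + glucose
= 2·136 + 6.1
= 272 + 6.1
= 278.1 mOsm/kg

278.1 mOsm/kg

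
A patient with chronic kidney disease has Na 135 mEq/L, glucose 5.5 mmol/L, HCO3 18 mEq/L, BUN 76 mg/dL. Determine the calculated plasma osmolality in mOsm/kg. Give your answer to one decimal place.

Calculated osmolality = 2·Na + glucose + BUN/2.8
= 2·135 + 5.5 + 76/2.8
= 270 + 5.50 + 27.14
= 302.64 mOsm/kg

302.6 mOsm/kg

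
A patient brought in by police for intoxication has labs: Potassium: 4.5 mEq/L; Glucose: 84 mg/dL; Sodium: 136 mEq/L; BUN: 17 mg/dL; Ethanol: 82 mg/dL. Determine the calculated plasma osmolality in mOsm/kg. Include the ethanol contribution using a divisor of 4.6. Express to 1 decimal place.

300.6 mOsm/kg

Calculated osmolality = 2·Na + glucose/18 + BUN/2.8 + ethanol/4.6
= 2·136 + 84/18 + 17/2.8 + 82/4.6
= 272 + 4.67 + 6.07 + 17.83
= 300.57 mOsm/kg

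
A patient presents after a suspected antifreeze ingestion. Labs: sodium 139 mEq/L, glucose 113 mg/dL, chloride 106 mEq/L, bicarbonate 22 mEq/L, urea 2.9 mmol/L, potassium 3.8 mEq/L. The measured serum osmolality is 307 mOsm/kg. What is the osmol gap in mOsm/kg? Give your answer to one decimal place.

Calculated osmolality = 2·Na + glucose/18 + urea
= 2·139 + 113/18 + 2.9
= 278 + 6.28 + 2.90
= 287.18 mOsm/kg ≈ 287.2 mOsm/kg
Osmolar gap = measured − calculated = 307 − 287.2 = 19.8 mOsm/kg

19.8 mOsm/kg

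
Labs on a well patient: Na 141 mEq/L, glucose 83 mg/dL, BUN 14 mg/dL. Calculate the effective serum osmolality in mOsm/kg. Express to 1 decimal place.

286.6 mOsm/kg

Effective osmolality excludes urea (freely permeant across cell membranes):
2·Na + glucose/18
= 2·141 + 83/18
= 282 + 4.61
= 286.61 mOsm/kg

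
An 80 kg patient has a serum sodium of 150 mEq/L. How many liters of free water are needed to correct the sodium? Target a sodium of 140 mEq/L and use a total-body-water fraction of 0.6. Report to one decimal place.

TBW = 0.6 · 80 = 48 L
Free water deficit = TBW · (Na/140 − 1)
= 48 · (150/140 − 1)
= 48 · 0.0714
= 3.43 L

3.4 L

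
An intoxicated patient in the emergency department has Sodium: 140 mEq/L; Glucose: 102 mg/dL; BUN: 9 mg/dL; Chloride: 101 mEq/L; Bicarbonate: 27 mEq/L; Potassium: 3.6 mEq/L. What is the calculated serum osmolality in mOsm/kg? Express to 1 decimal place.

Calculated osmolality = 2·Na + glucose/18 + BUN/2.8
= 2·140 + 102/18 + 9/2.8
= 280 + 5.67 + 3.21
= 288.88 mOsm/kg

288.9 mOsm/kg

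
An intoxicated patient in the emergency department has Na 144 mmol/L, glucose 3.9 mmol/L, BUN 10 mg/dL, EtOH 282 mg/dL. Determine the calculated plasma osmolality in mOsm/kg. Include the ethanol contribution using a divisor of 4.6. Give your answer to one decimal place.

Calculated osmolality = 2·Na + glucose + BUN/2.8 + ethanol/4.6
= 2·144 + 3.9 + 10/2.8 + 282/4.6
= 288 + 3.90 + 3.57 + 61.30
= 356.77 mOsm/kg

356.8 mOsm/kg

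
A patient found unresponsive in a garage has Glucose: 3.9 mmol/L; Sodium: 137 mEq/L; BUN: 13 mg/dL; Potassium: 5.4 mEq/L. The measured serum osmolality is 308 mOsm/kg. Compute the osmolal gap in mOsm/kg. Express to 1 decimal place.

25.5 mOsm/kg

Calculated osmolality = 2·Na + glucose + BUN/2.8
= 2·137 + 3.9 + 13/2.8
= 274 + 3.90 + 4.64
= 282.54 mOsm/kg ≈ 282.5 mOsm/kg
Osmolar gap = measured − calculated = 308 − 282.5 = 25.5 mOsm/kg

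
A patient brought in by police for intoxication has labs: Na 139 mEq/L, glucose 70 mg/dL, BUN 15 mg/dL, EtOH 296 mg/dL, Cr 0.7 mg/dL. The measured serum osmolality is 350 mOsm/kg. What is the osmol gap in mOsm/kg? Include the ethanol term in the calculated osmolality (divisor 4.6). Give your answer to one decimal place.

-1.6 mOsm/kg

Calculated osmolality = 2·Na + glucose/18 + BUN/2.8 + ethanol/4.6
= 2·139 + 70/18 + 15/2.8 + 296/4.6
= 278 + 3.89 + 5.36 + 64.35
= 351.6 mOsm/kg ≈ 351.6 mOsm/kg
Osmolar gap = measured − calculated = 350 − 351.6 = -1.6 mOsm/kg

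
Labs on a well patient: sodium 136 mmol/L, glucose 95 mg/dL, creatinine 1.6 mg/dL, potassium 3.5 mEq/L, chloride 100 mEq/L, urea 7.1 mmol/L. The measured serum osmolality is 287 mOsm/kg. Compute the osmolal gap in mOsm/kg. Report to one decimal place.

Calculated osmolality = 2·Na + glucose/18 + urea
= 2·136 + 95/18 + 7.1
= 272 + 5.28 + 7.10
= 284.38 mOsm/kg ≈ 284.4 mOsm/kg
Osmolar gap = measured − calculated = 287 − 284.4 = 2.6 mOsm/kg

2.6 mOsm/kg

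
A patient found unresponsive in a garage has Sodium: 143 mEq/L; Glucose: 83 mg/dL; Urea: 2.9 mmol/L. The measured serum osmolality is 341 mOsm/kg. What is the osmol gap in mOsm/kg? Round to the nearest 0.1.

Calculated osmolality = 2·Na + glucose/18 + urea
= 2·143 + 83/18 + 2.9
= 286 + 4.61 + 2.90
= 293.51 mOsm/kg ≈ 293.5 mOsm/kg
Osmolar gap = measured − calculated = 341 − 293.5 = 47.5 mOsm/kg

47.5 mOsm/kg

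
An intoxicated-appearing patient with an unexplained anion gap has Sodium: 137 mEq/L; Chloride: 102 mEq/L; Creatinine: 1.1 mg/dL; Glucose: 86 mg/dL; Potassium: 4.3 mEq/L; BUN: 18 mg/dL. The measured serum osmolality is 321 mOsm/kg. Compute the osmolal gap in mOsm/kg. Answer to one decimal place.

Calculated osmolality = 2·Na + glucose/18 + BUN/2.8
= 2·137 + 86/18 + 18/2.8
= 274 + 4.78 + 6.43
= 285.21 mOsm/kg ≈ 285.2 mOsm/kg
Osmolar gap = measured − calculated = 321 − 285.2 = 35.8 mOsm/kg

35.8 mOsm/kg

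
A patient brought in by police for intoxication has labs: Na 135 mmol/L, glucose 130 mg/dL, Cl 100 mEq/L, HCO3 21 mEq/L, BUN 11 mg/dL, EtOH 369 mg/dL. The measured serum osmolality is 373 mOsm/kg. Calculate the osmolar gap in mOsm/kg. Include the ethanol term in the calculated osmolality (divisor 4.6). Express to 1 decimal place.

11.6 mOsm/kg

Calculated osmolality = 2·Na + glucose/18 + BUN/2.8 + ethanol/4.6
= 2·135 + 130/18 + 11/2.8 + 369/4.6
= 270 + 7.22 + 3.93 + 80.22
= 361.37 mOsm/kg ≈ 361.4 mOsm/kg
Osmolar gap = measured − calculated = 373 − 361.4 = 11.6 mOsm/kg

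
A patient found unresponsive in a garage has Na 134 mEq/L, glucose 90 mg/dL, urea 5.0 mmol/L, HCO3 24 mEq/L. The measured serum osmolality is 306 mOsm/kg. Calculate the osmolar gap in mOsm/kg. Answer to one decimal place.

Calculated osmolality = 2·Na + glucose/18 + urea
= 2·134 + 90/18 + 5
= 268 + 5 + 5
= 278 mOsm/kg ≈ 278.0 mOsm/kg
Osmolar gap = measured − calculated = 306 − 278.0 = 28.0 mOsm/kg

28.0 mOsm/kg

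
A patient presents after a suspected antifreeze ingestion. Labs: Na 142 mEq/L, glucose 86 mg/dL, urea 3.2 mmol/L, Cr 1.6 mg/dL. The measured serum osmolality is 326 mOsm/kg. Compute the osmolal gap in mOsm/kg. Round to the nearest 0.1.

34.0 mOsm/kg

Calculated osmolality = 2·Na + glucose/18 + urea
= 2·142 + 86/18 + 3.2
= 284 + 4.78 + 3.20
= 291.98 mOsm/kg ≈ 292.0 mOsm/kg
Osmolar gap = measured − calculated = 326 − 292.0 = 34.0 mOsm/kg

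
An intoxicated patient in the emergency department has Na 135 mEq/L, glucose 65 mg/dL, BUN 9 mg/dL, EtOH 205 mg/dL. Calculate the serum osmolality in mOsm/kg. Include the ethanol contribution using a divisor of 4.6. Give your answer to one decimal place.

321.4 mOsm/kg

Calculated osmolality = 2·Na + glucose/18 + BUN/2.8 + ethanol/4.6
= 2·135 + 65/18 + 9/2.8 + 205/4.6
= 270 + 3.61 + 3.21 + 44.57
= 321.39 mOsm/kg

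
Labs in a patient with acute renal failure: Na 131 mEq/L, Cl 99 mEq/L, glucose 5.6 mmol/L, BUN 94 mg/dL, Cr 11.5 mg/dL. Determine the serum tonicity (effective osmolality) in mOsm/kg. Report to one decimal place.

Effective osmolality excludes urea (freely permeant across cell membranes):
2·Na + glucose
= 2·131 + 5.6
= 262 + 5.6
= 267.6 mOsm/kg

267.6 mOsm/kg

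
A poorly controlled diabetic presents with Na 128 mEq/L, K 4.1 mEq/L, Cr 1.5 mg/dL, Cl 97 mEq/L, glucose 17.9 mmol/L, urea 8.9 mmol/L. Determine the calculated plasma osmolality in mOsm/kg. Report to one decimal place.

282.8 mOsm/kg

Calculated osmolality = 2·Na + glucose + urea
= 2·128 + 17.9 + 8.9
= 256 + 17.90 + 8.90
= 282.8 mOsm/kg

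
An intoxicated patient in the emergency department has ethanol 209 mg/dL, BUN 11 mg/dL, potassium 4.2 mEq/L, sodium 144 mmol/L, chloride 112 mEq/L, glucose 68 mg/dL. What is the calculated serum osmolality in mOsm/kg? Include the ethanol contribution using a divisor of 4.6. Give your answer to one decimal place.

341.1 mOsm/kg

Calculated osmolality = 2·Na + glucose/18 + BUN/2.8 + ethanol/4.6
= 2·144 + 68/18 + 11/2.8 + 209/4.6
= 288 + 3.78 + 3.93 + 45.43
= 341.14 mOsm/kg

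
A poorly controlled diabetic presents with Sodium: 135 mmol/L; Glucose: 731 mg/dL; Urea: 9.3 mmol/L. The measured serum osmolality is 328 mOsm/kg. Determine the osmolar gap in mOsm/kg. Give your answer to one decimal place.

8.1 mOsm/kg

Calculated osmolality = 2·Na + glucose/18 + urea
= 2·135 + 731/18 + 9.3
= 270 + 40.61 + 9.30
= 319.91 mOsm/kg ≈ 319.9 mOsm/kg
Osmolar gap = measured − calculated = 328 − 319.9 = 8.1 mOsm/kg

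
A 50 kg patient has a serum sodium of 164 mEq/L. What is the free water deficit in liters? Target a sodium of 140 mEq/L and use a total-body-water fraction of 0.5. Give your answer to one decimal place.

4.3 L

TBW = 0.5 · 50 = 25 L
Free water deficit = TBW · (Na/140 − 1)
= 25 · (164/140 − 1)
= 25 · 0.1714
= 4.29 L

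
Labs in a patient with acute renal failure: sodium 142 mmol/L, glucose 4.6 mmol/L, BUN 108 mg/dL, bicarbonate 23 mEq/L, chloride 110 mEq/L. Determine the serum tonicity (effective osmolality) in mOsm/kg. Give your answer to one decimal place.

288.6 mOsm/kg

Effective osmolality excludes urea (freely permeant across cell membranes):
2·Na + glucose
= 2·142 + 4.6
= 284 + 4.6
= 288.6 mOsm/kg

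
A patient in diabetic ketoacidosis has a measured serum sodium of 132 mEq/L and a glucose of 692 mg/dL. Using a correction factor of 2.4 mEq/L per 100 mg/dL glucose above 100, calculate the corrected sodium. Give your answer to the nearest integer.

Corrected Na = measured Na + 2.4 · (glucose − 100)/100
= 132 + 2.4 · (692 − 100)/100
= 132 + 14.2
= 146.2 mEq/L

146 mEq/L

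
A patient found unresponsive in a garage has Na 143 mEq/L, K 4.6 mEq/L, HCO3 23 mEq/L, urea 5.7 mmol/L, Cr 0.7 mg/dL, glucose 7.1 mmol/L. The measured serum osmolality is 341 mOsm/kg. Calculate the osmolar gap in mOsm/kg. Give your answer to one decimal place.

Calculated osmolality = 2·Na + glucose + urea
= 2·143 + 7.1 + 5.7
= 286 + 7.10 + 5.70
= 298.8 mOsm/kg ≈ 298.8 mOsm/kg
Osmolar gap = measured − calculated = 341 − 298.8 = 42.2 mOsm/kg

42.2 mOsm/kg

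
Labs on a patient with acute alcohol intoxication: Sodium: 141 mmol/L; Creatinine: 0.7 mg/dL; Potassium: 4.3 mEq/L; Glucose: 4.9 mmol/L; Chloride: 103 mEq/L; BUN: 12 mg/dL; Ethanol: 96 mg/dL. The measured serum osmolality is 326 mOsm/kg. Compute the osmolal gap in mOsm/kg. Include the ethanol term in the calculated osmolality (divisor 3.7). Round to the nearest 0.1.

Calculated osmolality = 2·Na + glucose + BUN/2.8 + ethanol/3.7
= 2·141 + 4.9 + 12/2.8 + 96/3.7
= 282 + 4.90 + 4.29 + 25.95
= 317.14 mOsm/kg ≈ 317.1 mOsm/kg
Osmolar gap = measured − calculated = 326 − 317.1 = 8.9 mOsm/kg

8.9 mOsm/kg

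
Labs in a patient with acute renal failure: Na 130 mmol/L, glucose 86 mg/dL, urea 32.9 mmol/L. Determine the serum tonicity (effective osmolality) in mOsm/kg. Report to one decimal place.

Effective osmolality excludes urea (freely permeant across cell membranes):
2·Na + glucose/18
= 2·130 + 86/18
= 260 + 4.78
= 264.78 mOsm/kg

264.8 mOsm/kg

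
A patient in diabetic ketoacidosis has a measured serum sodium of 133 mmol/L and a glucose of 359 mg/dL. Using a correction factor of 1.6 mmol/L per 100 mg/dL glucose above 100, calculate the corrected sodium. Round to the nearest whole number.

Corrected Na = measured Na + 1.6 · (glucose − 100)/100
= 133 + 1.6 · (359 − 100)/100
= 133 + 4.1
= 137.1 mmol/L

137 mmol/L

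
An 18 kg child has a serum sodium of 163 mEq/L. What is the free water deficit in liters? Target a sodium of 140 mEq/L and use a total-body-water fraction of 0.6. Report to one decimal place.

TBW = 0.6 · 18 = 10.8 L
Free water deficit = TBW · (Na/140 − 1)
= 10.8 · (163/140 − 1)
= 10.8 · 0.1643
= 1.77 L

1.8 L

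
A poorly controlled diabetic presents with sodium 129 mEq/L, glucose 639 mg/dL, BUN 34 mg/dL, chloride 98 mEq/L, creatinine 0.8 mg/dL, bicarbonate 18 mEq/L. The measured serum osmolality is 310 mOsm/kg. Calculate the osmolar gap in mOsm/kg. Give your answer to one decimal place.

4.4 mOsm/kg

Calculated osmolality = 2·Na + glucose/18 + BUN/2.8
= 2·129 + 639/18 + 34/2.8
= 258 + 35.50 + 12.14
= 305.64 mOsm/kg ≈ 305.6 mOsm/kg
Osmolar gap = measured − calculated = 310 − 305.6 = 4.4 mOsm/kg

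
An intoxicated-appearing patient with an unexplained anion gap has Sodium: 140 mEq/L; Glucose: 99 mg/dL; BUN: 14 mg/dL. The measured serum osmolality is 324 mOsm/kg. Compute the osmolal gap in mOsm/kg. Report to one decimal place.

33.5 mOsm/kg

Calculated osmolality = 2·Na + glucose/18 + BUN/2.8
= 2·140 + 99/18 + 14/2.8
= 280 + 5.50 + 5
= 290.5 mOsm/kg ≈ 290.5 mOsm/kg
Osmolar gap = measured − calculated = 324 − 290.5 = 33.5 mOsm/kg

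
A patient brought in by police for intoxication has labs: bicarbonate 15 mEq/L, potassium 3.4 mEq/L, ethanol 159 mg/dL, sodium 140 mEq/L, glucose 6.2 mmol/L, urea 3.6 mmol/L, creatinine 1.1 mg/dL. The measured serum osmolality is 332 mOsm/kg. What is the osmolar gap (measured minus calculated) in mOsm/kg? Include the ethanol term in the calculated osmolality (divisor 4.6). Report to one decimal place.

Calculated osmolality = 2·Na + glucose + urea + ethanol/4.6
= 2·140 + 6.2 + 3.6 + 159/4.6
= 280 + 6.20 + 3.60 + 34.57
= 324.37 mOsm/kg ≈ 324.4 mOsm/kg
Osmolar gap = measured − calculated = 332 − 324.4 = 7.6 mOsm/kg

7.6 mOsm/kg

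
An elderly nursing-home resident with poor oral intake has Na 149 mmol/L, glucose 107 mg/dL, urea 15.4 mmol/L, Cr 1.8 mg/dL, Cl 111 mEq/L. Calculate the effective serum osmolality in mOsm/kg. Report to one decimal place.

303.9 mOsm/kg

Effective osmolality excludes urea (freely permeant across cell membranes):
2·Na + glucose/18
= 2·149 + 107/18
= 298 + 5.94
= 303.94 mOsm/kg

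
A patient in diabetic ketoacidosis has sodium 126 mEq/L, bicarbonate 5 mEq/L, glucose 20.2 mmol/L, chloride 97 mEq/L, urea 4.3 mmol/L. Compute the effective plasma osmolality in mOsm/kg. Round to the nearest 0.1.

Effective osmolality excludes urea (freely permeant across cell membranes):
2·Na + glucose
= 2·126 + 20.2
= 252 + 20.2
= 272.2 mOsm/kg

272.2 mOsm/kg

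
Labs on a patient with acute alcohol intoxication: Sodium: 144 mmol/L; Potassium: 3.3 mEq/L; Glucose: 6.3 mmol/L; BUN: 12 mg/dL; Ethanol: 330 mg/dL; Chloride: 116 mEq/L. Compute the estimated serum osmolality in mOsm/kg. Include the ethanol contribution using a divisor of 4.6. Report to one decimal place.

370.3 mOsm/kg

Calculated osmolality = 2·Na + glucose + BUN/2.8 + ethanol/4.6
= 2·144 + 6.3 + 12/2.8 + 330/4.6
= 288 + 6.30 + 4.29 + 71.74
= 370.33 mOsm/kg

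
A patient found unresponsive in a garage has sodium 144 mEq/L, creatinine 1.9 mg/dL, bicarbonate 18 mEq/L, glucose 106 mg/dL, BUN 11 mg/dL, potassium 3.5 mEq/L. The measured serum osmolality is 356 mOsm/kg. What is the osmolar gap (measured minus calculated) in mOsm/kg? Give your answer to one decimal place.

Calculated osmolality = 2·Na + glucose/18 + BUN/2.8
= 2·144 + 106/18 + 11/2.8
= 288 + 5.89 + 3.93
= 297.82 mOsm/kg ≈ 297.8 mOsm/kg
Osmolar gap = measured − calculated = 356 − 297.8 = 58.2 mOsm/kg

58.2 mOsm/kg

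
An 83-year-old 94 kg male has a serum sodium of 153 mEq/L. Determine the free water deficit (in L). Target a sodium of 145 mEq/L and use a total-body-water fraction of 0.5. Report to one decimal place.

2.6 L

TBW = 0.5 · 94 = 47 L
Free water deficit = TBW · (Na/145 − 1)
= 47 · (153/145 − 1)
= 47 · 0.0552
= 2.59 L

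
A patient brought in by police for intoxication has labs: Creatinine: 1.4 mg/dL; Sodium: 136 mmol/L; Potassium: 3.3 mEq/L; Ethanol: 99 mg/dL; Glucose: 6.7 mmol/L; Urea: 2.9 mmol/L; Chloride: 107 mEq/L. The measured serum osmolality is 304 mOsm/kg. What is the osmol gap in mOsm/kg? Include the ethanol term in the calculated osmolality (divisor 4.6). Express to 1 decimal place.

0.9 mOsm/kg

Calculated osmolality = 2·Na + glucose + urea + ethanol/4.6
= 2·136 + 6.7 + 2.9 + 99/4.6
= 272 + 6.70 + 2.90 + 21.52
= 303.12 mOsm/kg ≈ 303.1 mOsm/kg
Osmolar gap = measured − calculated = 304 − 303.1 = 0.9 mOsm/kg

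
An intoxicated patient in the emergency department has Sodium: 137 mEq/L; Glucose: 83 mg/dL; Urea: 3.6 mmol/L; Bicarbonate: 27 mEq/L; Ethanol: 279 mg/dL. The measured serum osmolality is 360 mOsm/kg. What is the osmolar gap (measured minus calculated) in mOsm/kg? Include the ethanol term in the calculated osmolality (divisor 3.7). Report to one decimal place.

Calculated osmolality = 2·Na + glucose/18 + urea + ethanol/3.7
= 2·137 + 83/18 + 3.6 + 279/3.7
= 274 + 4.61 + 3.60 + 75.41
= 357.62 mOsm/kg ≈ 357.6 mOsm/kg
Osmolar gap = measured − calculated = 360 − 357.6 = 2.4 mOsm/kg

2.4 mOsm/kg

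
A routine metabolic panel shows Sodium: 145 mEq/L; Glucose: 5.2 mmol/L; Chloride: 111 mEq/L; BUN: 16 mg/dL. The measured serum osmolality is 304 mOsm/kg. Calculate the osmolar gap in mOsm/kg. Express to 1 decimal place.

Calculated osmolality = 2·Na + glucose + BUN/2.8
= 2·145 + 5.2 + 16/2.8
= 290 + 5.20 + 5.71
= 300.91 mOsm/kg ≈ 300.9 mOsm/kg
Osmolar gap = measured − calculated = 304 − 300.9 = 3.1 mOsm/kg

3.1 mOsm/kg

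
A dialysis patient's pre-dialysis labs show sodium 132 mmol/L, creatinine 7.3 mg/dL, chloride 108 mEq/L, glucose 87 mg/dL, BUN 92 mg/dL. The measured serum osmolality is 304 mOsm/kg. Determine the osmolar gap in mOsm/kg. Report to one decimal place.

2.3 mOsm/kg

Calculated osmolality = 2·Na + glucose/18 + BUN/2.8
= 2·132 + 87/18 + 92/2.8
= 264 + 4.83 + 32.86
= 301.69 mOsm/kg ≈ 301.7 mOsm/kg
Osmolar gap = measured − calculated = 304 − 301.7 = 2.3 mOsm/kg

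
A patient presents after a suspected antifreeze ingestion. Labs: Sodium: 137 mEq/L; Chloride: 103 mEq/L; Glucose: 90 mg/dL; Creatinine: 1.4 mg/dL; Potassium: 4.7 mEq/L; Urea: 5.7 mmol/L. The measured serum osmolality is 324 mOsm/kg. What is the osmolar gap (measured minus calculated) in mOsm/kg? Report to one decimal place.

Calculated osmolality = 2·Na + glucose/18 + urea
= 2·137 + 90/18 + 5.7
= 274 + 5 + 5.70
= 284.7 mOsm/kg ≈ 284.7 mOsm/kg
Osmolar gap = measured − calculated = 324 − 284.7 = 39.3 mOsm/kg

39.3 mOsm/kg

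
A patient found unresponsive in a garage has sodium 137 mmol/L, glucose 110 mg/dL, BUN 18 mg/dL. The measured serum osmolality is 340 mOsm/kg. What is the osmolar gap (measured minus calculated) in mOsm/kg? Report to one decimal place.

53.5 mOsm/kg

Calculated osmolality = 2·Na + glucose/18 + BUN/2.8
= 2·137 + 110/18 + 18/2.8
= 274 + 6.11 + 6.43
= 286.54 mOsm/kg ≈ 286.5 mOsm/kg
Osmolar gap = measured − calculated = 340 − 286.5 = 53.5 mOsm/kg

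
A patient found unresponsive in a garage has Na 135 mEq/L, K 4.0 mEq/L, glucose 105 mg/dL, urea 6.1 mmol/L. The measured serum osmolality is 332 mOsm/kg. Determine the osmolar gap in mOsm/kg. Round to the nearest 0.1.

50.1 mOsm/kg

Calculated osmolality = 2·Na + glucose/18 + urea
= 2·135 + 105/18 + 6.1
= 270 + 5.83 + 6.10
= 281.93 mOsm/kg ≈ 281.9 mOsm/kg
Osmolar gap = measured − calculated = 332 − 281.9 = 50.1 mOsm/kg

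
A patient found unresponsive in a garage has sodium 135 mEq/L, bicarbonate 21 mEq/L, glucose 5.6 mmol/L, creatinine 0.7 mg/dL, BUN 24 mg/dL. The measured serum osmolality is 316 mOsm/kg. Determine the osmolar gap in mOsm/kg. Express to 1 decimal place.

Calculated osmolality = 2·Na + glucose + BUN/2.8
= 2·135 + 5.6 + 24/2.8
= 270 + 5.60 + 8.57
= 284.17 mOsm/kg ≈ 284.2 mOsm/kg
Osmolar gap = measured − calculated = 316 − 284.2 = 31.8 mOsm/kg

31.8 mOsm/kg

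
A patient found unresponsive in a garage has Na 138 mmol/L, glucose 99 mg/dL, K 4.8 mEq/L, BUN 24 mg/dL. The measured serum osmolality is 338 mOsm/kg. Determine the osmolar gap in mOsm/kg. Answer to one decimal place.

Calculated osmolality = 2·Na + glucose/18 + BUN/2.8
= 2·138 + 99/18 + 24/2.8
= 276 + 5.50 + 8.57
= 290.07 mOsm/kg ≈ 290.1 mOsm/kg
Osmolar gap = measured − calculated = 338 − 290.1 = 47.9 mOsm/kg

47.9 mOsm/kg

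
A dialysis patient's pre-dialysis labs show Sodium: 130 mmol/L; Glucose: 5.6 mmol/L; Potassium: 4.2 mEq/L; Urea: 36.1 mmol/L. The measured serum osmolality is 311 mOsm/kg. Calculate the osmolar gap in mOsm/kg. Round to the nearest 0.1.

9.3 mOsm/kg

Calculated osmolality = 2·Na + glucose + urea
= 2·130 + 5.6 + 36.1
= 260 + 5.60 + 36.10
= 301.7 mOsm/kg ≈ 301.7 mOsm/kg
Osmolar gap = measured − calculated = 311 − 301.7 = 9.3 mOsm/kg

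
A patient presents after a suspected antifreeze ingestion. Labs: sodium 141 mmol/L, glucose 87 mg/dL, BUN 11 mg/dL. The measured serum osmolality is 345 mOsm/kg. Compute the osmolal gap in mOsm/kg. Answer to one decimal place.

54.2 mOsm/kg

Calculated osmolality = 2·Na + glucose/18 + BUN/2.8
= 2·141 + 87/18 + 11/2.8
= 282 + 4.83 + 3.93
= 290.76 mOsm/kg ≈ 290.8 mOsm/kg
Osmolar gap = measured − calculated = 345 − 290.8 = 54.2 mOsm/kg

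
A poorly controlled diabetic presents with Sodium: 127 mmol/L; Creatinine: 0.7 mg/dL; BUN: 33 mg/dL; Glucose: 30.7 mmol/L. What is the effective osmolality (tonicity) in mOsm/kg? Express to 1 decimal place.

Effective osmolality excludes urea (freely permeant across cell membranes):
2·Na + glucose
= 2·127 + 30.7
= 254 + 30.7
= 284.7 mOsm/kg

284.7 mOsm/kg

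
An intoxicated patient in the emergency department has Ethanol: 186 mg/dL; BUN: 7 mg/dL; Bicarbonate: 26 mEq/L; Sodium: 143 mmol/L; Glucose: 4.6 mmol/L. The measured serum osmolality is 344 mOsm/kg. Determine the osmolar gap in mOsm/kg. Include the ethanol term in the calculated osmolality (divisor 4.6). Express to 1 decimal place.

Calculated osmolality = 2·Na + glucose + BUN/2.8 + ethanol/4.6
= 2·143 + 4.6 + 7/2.8 + 186/4.6
= 286 + 4.60 + 2.50 + 40.43
= 333.53 mOsm/kg ≈ 333.5 mOsm/kg
Osmolar gap = measured − calculated = 344 − 333.5 = 10.5 mOsm/kg

10.5 mOsm/kg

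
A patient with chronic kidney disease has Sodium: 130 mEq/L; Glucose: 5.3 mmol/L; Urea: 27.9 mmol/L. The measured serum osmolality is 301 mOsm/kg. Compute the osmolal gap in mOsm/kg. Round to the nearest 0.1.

Calculated osmolality = 2·Na + glucose + urea
= 2·130 + 5.3 + 27.9
= 260 + 5.30 + 27.90
= 293.2 mOsm/kg ≈ 293.2 mOsm/kg
Osmolar gap = measured − calculated = 301 − 293.2 = 7.8 mOsm/kg

7.8 mOsm/kg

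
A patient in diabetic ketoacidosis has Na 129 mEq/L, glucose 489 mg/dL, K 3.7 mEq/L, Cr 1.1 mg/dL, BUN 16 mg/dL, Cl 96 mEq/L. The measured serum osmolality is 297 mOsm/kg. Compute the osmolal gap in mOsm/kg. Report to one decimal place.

Calculated osmolality = 2·Na + glucose/18 + BUN/2.8
= 2·129 + 489/18 + 16/2.8
= 258 + 27.17 + 5.71
= 290.88 mOsm/kg ≈ 290.9 mOsm/kg
Osmolar gap = measured − calculated = 297 − 290.9 = 6.1 mOsm/kg

6.1 mOsm/kg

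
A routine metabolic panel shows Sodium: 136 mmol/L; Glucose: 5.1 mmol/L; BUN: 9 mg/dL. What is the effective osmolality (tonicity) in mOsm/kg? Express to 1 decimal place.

277.1 mOsm/kg

Effective osmolality excludes urea (freely permeant across cell membranes):
2·Na + glucose
= 2·136 + 5.1
= 272 + 5.1
= 277.1 mOsm/kg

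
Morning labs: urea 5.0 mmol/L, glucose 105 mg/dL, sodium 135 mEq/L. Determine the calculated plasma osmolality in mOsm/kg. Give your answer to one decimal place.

Calculated osmolality = 2·Na + glucose/18 + urea
= 2·135 + 105/18 + 5
= 270 + 5.83 + 5
= 280.83 mOsm/kg

280.8 mOsm/kg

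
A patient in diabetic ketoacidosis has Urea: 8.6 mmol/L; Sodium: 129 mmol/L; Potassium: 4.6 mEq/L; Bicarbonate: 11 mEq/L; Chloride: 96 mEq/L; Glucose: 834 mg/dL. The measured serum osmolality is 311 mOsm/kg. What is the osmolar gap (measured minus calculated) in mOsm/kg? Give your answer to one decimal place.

Calculated osmolality = 2·Na + glucose/18 + urea
= 2·129 + 834/18 + 8.6
= 258 + 46.33 + 8.60
= 312.93 mOsm/kg ≈ 312.9 mOsm/kg
Osmolar gap = measured − calculated = 311 − 312.9 = -1.9 mOsm/kg

-1.9 mOsm/kg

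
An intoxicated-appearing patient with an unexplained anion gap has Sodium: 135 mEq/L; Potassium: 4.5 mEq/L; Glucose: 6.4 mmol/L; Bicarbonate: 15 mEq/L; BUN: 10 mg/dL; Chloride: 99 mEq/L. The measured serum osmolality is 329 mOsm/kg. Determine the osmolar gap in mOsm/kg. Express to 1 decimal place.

Calculated osmolality = 2·Na + glucose + BUN/2.8
= 2·135 + 6.4 + 10/2.8
= 270 + 6.40 + 3.57
= 279.97 mOsm/kg ≈ 280.0 mOsm/kg
Osmolar gap = measured − calculated = 329 − 280.0 = 49.0 mOsm/kg

49.0 mOsm/kg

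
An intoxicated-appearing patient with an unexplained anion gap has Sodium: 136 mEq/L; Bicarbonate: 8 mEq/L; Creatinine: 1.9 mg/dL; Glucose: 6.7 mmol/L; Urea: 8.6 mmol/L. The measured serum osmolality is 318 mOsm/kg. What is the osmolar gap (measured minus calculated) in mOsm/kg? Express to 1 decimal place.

30.7 mOsm/kg

Calculated osmolality = 2·Na + glucose + urea
= 2·136 + 6.7 + 8.6
= 272 + 6.70 + 8.60
= 287.3 mOsm/kg ≈ 287.3 mOsm/kg
Osmolar gap = measured − calculated = 318 − 287.3 = 30.7 mOsm/kg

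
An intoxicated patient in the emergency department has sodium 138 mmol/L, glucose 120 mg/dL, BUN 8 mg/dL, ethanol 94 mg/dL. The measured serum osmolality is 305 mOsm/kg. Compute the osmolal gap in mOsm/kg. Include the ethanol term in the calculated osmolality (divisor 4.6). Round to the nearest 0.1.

Calculated osmolality = 2·Na + glucose/18 + BUN/2.8 + ethanol/4.6
= 2·138 + 120/18 + 8/2.8 + 94/4.6
= 276 + 6.67 + 2.86 + 20.43
= 305.96 mOsm/kg ≈ 306.0 mOsm/kg
Osmolar gap = measured − calculated = 305 − 306.0 = -1.0 mOsm/kg

-1.0 mOsm/kg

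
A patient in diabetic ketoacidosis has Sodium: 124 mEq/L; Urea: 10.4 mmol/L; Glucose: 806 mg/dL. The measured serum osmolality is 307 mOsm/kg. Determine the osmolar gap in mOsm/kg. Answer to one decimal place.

Calculated osmolality = 2·Na + glucose/18 + urea
= 2·124 + 806/18 + 10.4
= 248 + 44.78 + 10.40
= 303.18 mOsm/kg ≈ 303.2 mOsm/kg
Osmolar gap = measured − calculated = 307 − 303.2 = 3.8 mOsm/kg

3.8 mOsm/kg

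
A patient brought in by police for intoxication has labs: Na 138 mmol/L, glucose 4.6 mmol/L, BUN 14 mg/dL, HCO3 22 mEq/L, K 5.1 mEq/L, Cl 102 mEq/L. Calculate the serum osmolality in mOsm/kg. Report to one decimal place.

285.6 mOsm/kg

Calculated osmolality = 2·Na + glucose + BUN/2.8
= 2·138 + 4.6 + 14/2.8
= 276 + 4.60 + 5
= 285.6 mOsm/kg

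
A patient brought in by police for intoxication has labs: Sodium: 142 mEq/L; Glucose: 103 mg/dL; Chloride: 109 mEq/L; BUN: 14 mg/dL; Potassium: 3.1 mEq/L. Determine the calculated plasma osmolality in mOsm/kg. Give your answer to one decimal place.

Calculated osmolality = 2·Na + glucose/18 + BUN/2.8
= 2·142 + 103/18 + 14/2.8
= 284 + 5.72 + 5
= 294.72 mOsm/kg

294.7 mOsm/kg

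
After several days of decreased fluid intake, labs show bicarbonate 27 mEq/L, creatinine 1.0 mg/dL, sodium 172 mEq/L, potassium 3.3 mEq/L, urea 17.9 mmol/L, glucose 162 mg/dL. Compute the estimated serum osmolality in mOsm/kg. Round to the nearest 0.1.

Calculated osmolality = 2·Na + glucose/18 + urea
= 2·172 + 162/18 + 17.9
= 344 + 9 + 17.90
= 370.9 mOsm/kg

370.9 mOsm/kg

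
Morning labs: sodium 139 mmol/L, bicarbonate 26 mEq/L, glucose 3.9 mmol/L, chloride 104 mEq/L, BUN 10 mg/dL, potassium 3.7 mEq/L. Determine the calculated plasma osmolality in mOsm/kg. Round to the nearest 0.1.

285.5 mOsm/kg

Calculated osmolality = 2·Na + glucose + BUN/2.8
= 2·139 + 3.9 + 10/2.8
= 278 + 3.90 + 3.57
= 285.47 mOsm/kg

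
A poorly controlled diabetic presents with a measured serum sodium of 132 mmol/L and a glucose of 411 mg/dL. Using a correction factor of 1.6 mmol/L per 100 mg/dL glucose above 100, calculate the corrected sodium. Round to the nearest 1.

137 mmol/L

Corrected Na = measured Na + 1.6 · (glucose − 100)/100
= 132 + 1.6 · (411 − 100)/100
= 132 + 5
= 137 mmol/L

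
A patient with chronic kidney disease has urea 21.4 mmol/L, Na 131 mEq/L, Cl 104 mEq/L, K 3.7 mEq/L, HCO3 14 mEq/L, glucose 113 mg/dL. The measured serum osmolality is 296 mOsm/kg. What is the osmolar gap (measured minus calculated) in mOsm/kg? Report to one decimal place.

6.3 mOsm/kg

Calculated osmolality = 2·Na + glucose/18 + urea
= 2·131 + 113/18 + 21.4
= 262 + 6.28 + 21.40
= 289.68 mOsm/kg ≈ 289.7 mOsm/kg
Osmolar gap = measured − calculated = 296 − 289.7 = 6.3 mOsm/kg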